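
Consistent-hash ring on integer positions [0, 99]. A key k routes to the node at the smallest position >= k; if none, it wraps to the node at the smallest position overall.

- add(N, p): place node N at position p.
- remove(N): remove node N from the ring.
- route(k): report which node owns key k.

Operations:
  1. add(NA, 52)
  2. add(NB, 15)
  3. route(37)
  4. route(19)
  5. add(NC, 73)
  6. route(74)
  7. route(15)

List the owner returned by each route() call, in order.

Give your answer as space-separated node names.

Op 1: add NA@52 -> ring=[52:NA]
Op 2: add NB@15 -> ring=[15:NB,52:NA]
Op 3: route key 37: smallest pos >= 37 is 52 -> NA
Op 4: route key 19: smallest pos >= 19 is 52 -> NA
Op 5: add NC@73 -> ring=[15:NB,52:NA,73:NC]
Op 6: route key 74: none >= 74, wrap to smallest pos 15 -> NB
Op 7: route key 15: smallest pos >= 15 is 15 -> NB

Answer: NA NA NB NB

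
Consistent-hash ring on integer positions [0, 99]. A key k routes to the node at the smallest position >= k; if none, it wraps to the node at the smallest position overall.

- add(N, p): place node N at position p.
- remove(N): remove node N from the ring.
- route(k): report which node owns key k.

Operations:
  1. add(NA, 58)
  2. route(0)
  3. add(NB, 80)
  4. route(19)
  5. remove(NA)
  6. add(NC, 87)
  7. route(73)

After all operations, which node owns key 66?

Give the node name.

Answer: NB

Derivation:
Op 1: add NA@58 -> ring=[58:NA]
Op 2: route key 0: smallest pos >= 0 is 58 -> NA
Op 3: add NB@80 -> ring=[58:NA,80:NB]
Op 4: route key 19: smallest pos >= 19 is 58 -> NA
Op 5: remove NA -> ring=[80:NB]
Op 6: add NC@87 -> ring=[80:NB,87:NC]
Op 7: route key 73: smallest pos >= 73 is 80 -> NB
Final route key 66: smallest pos >= 66 is 80 -> NB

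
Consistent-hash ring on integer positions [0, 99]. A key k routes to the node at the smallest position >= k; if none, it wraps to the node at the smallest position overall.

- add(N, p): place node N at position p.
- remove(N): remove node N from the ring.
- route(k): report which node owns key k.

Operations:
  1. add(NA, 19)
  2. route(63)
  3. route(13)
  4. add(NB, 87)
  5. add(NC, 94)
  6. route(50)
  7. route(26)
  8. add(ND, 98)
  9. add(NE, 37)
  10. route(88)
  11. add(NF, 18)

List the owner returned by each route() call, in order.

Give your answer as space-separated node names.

Op 1: add NA@19 -> ring=[19:NA]
Op 2: route key 63: none >= 63, wrap to smallest pos 19 -> NA
Op 3: route key 13: smallest pos >= 13 is 19 -> NA
Op 4: add NB@87 -> ring=[19:NA,87:NB]
Op 5: add NC@94 -> ring=[19:NA,87:NB,94:NC]
Op 6: route key 50: smallest pos >= 50 is 87 -> NB
Op 7: route key 26: smallest pos >= 26 is 87 -> NB
Op 8: add ND@98 -> ring=[19:NA,87:NB,94:NC,98:ND]
Op 9: add NE@37 -> ring=[19:NA,37:NE,87:NB,94:NC,98:ND]
Op 10: route key 88: smallest pos >= 88 is 94 -> NC
Op 11: add NF@18 -> ring=[18:NF,19:NA,37:NE,87:NB,94:NC,98:ND]

Answer: NA NA NB NB NC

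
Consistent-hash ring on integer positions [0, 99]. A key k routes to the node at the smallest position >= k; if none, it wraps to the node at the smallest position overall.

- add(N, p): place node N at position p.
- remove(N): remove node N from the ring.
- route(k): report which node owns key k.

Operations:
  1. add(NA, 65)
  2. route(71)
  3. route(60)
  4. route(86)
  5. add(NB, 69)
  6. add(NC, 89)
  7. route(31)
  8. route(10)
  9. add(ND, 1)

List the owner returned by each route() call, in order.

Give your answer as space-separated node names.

Answer: NA NA NA NA NA

Derivation:
Op 1: add NA@65 -> ring=[65:NA]
Op 2: route key 71: none >= 71, wrap to smallest pos 65 -> NA
Op 3: route key 60: smallest pos >= 60 is 65 -> NA
Op 4: route key 86: none >= 86, wrap to smallest pos 65 -> NA
Op 5: add NB@69 -> ring=[65:NA,69:NB]
Op 6: add NC@89 -> ring=[65:NA,69:NB,89:NC]
Op 7: route key 31: smallest pos >= 31 is 65 -> NA
Op 8: route key 10: smallest pos >= 10 is 65 -> NA
Op 9: add ND@1 -> ring=[1:ND,65:NA,69:NB,89:NC]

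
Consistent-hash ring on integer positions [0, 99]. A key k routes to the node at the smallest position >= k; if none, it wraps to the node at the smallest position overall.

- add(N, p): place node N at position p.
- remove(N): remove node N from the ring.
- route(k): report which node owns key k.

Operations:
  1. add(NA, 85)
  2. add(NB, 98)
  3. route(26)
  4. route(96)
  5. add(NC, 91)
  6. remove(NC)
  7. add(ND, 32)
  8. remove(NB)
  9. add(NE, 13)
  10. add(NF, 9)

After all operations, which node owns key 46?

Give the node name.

Op 1: add NA@85 -> ring=[85:NA]
Op 2: add NB@98 -> ring=[85:NA,98:NB]
Op 3: route key 26: smallest pos >= 26 is 85 -> NA
Op 4: route key 96: smallest pos >= 96 is 98 -> NB
Op 5: add NC@91 -> ring=[85:NA,91:NC,98:NB]
Op 6: remove NC -> ring=[85:NA,98:NB]
Op 7: add ND@32 -> ring=[32:ND,85:NA,98:NB]
Op 8: remove NB -> ring=[32:ND,85:NA]
Op 9: add NE@13 -> ring=[13:NE,32:ND,85:NA]
Op 10: add NF@9 -> ring=[9:NF,13:NE,32:ND,85:NA]
Final route key 46: smallest pos >= 46 is 85 -> NA

Answer: NA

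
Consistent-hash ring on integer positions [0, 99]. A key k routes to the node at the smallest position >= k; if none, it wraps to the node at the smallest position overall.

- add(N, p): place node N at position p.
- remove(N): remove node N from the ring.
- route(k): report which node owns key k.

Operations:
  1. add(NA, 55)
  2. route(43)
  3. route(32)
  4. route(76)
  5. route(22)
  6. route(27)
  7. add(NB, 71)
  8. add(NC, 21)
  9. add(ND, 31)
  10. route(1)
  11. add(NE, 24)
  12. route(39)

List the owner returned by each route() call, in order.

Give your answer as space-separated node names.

Answer: NA NA NA NA NA NC NA

Derivation:
Op 1: add NA@55 -> ring=[55:NA]
Op 2: route key 43: smallest pos >= 43 is 55 -> NA
Op 3: route key 32: smallest pos >= 32 is 55 -> NA
Op 4: route key 76: none >= 76, wrap to smallest pos 55 -> NA
Op 5: route key 22: smallest pos >= 22 is 55 -> NA
Op 6: route key 27: smallest pos >= 27 is 55 -> NA
Op 7: add NB@71 -> ring=[55:NA,71:NB]
Op 8: add NC@21 -> ring=[21:NC,55:NA,71:NB]
Op 9: add ND@31 -> ring=[21:NC,31:ND,55:NA,71:NB]
Op 10: route key 1: smallest pos >= 1 is 21 -> NC
Op 11: add NE@24 -> ring=[21:NC,24:NE,31:ND,55:NA,71:NB]
Op 12: route key 39: smallest pos >= 39 is 55 -> NA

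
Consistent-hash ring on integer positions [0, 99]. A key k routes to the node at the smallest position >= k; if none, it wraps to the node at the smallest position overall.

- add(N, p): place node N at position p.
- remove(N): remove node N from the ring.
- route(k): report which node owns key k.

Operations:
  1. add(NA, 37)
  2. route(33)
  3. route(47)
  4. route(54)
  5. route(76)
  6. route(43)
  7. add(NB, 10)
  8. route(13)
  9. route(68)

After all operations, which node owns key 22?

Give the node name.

Op 1: add NA@37 -> ring=[37:NA]
Op 2: route key 33: smallest pos >= 33 is 37 -> NA
Op 3: route key 47: none >= 47, wrap to smallest pos 37 -> NA
Op 4: route key 54: none >= 54, wrap to smallest pos 37 -> NA
Op 5: route key 76: none >= 76, wrap to smallest pos 37 -> NA
Op 6: route key 43: none >= 43, wrap to smallest pos 37 -> NA
Op 7: add NB@10 -> ring=[10:NB,37:NA]
Op 8: route key 13: smallest pos >= 13 is 37 -> NA
Op 9: route key 68: none >= 68, wrap to smallest pos 10 -> NB
Final route key 22: smallest pos >= 22 is 37 -> NA

Answer: NA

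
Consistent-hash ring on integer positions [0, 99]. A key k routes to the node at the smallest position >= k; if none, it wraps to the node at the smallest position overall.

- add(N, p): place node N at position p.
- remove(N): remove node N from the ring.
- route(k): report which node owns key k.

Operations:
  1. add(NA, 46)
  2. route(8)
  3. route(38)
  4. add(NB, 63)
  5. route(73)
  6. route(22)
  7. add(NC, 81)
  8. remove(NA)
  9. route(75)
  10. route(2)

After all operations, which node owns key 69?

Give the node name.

Op 1: add NA@46 -> ring=[46:NA]
Op 2: route key 8: smallest pos >= 8 is 46 -> NA
Op 3: route key 38: smallest pos >= 38 is 46 -> NA
Op 4: add NB@63 -> ring=[46:NA,63:NB]
Op 5: route key 73: none >= 73, wrap to smallest pos 46 -> NA
Op 6: route key 22: smallest pos >= 22 is 46 -> NA
Op 7: add NC@81 -> ring=[46:NA,63:NB,81:NC]
Op 8: remove NA -> ring=[63:NB,81:NC]
Op 9: route key 75: smallest pos >= 75 is 81 -> NC
Op 10: route key 2: smallest pos >= 2 is 63 -> NB
Final route key 69: smallest pos >= 69 is 81 -> NC

Answer: NC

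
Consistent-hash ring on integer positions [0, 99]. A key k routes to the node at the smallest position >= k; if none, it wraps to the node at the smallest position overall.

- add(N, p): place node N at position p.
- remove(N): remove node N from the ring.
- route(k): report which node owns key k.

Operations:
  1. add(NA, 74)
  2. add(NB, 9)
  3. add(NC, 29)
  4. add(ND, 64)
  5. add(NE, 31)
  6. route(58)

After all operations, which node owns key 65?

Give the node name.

Op 1: add NA@74 -> ring=[74:NA]
Op 2: add NB@9 -> ring=[9:NB,74:NA]
Op 3: add NC@29 -> ring=[9:NB,29:NC,74:NA]
Op 4: add ND@64 -> ring=[9:NB,29:NC,64:ND,74:NA]
Op 5: add NE@31 -> ring=[9:NB,29:NC,31:NE,64:ND,74:NA]
Op 6: route key 58: smallest pos >= 58 is 64 -> ND
Final route key 65: smallest pos >= 65 is 74 -> NA

Answer: NA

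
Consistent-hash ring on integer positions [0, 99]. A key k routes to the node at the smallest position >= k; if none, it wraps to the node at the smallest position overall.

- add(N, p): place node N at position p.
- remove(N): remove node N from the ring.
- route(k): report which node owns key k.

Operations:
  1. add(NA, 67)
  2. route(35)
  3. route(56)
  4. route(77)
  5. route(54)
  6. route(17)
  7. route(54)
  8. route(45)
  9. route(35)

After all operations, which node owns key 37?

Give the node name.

Op 1: add NA@67 -> ring=[67:NA]
Op 2: route key 35: smallest pos >= 35 is 67 -> NA
Op 3: route key 56: smallest pos >= 56 is 67 -> NA
Op 4: route key 77: none >= 77, wrap to smallest pos 67 -> NA
Op 5: route key 54: smallest pos >= 54 is 67 -> NA
Op 6: route key 17: smallest pos >= 17 is 67 -> NA
Op 7: route key 54: smallest pos >= 54 is 67 -> NA
Op 8: route key 45: smallest pos >= 45 is 67 -> NA
Op 9: route key 35: smallest pos >= 35 is 67 -> NA
Final route key 37: smallest pos >= 37 is 67 -> NA

Answer: NA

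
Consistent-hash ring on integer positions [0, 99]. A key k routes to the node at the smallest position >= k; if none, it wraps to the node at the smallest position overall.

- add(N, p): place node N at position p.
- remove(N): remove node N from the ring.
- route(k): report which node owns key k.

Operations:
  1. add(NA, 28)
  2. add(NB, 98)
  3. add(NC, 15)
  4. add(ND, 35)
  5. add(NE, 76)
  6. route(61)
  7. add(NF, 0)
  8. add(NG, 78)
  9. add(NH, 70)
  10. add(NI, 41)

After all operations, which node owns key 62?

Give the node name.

Op 1: add NA@28 -> ring=[28:NA]
Op 2: add NB@98 -> ring=[28:NA,98:NB]
Op 3: add NC@15 -> ring=[15:NC,28:NA,98:NB]
Op 4: add ND@35 -> ring=[15:NC,28:NA,35:ND,98:NB]
Op 5: add NE@76 -> ring=[15:NC,28:NA,35:ND,76:NE,98:NB]
Op 6: route key 61: smallest pos >= 61 is 76 -> NE
Op 7: add NF@0 -> ring=[0:NF,15:NC,28:NA,35:ND,76:NE,98:NB]
Op 8: add NG@78 -> ring=[0:NF,15:NC,28:NA,35:ND,76:NE,78:NG,98:NB]
Op 9: add NH@70 -> ring=[0:NF,15:NC,28:NA,35:ND,70:NH,76:NE,78:NG,98:NB]
Op 10: add NI@41 -> ring=[0:NF,15:NC,28:NA,35:ND,41:NI,70:NH,76:NE,78:NG,98:NB]
Final route key 62: smallest pos >= 62 is 70 -> NH

Answer: NH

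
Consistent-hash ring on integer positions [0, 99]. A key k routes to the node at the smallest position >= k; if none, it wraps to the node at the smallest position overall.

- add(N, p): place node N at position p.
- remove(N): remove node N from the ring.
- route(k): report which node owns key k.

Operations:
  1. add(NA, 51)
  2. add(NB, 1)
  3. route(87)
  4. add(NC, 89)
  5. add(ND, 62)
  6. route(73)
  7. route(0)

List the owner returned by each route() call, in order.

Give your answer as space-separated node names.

Answer: NB NC NB

Derivation:
Op 1: add NA@51 -> ring=[51:NA]
Op 2: add NB@1 -> ring=[1:NB,51:NA]
Op 3: route key 87: none >= 87, wrap to smallest pos 1 -> NB
Op 4: add NC@89 -> ring=[1:NB,51:NA,89:NC]
Op 5: add ND@62 -> ring=[1:NB,51:NA,62:ND,89:NC]
Op 6: route key 73: smallest pos >= 73 is 89 -> NC
Op 7: route key 0: smallest pos >= 0 is 1 -> NB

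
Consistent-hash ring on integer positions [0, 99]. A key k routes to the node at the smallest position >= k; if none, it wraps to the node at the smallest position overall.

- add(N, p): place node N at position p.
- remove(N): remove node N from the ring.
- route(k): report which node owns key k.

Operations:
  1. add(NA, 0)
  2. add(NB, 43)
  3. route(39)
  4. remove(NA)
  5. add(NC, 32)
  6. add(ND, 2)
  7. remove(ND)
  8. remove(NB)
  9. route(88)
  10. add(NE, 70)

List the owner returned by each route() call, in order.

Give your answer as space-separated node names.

Answer: NB NC

Derivation:
Op 1: add NA@0 -> ring=[0:NA]
Op 2: add NB@43 -> ring=[0:NA,43:NB]
Op 3: route key 39: smallest pos >= 39 is 43 -> NB
Op 4: remove NA -> ring=[43:NB]
Op 5: add NC@32 -> ring=[32:NC,43:NB]
Op 6: add ND@2 -> ring=[2:ND,32:NC,43:NB]
Op 7: remove ND -> ring=[32:NC,43:NB]
Op 8: remove NB -> ring=[32:NC]
Op 9: route key 88: none >= 88, wrap to smallest pos 32 -> NC
Op 10: add NE@70 -> ring=[32:NC,70:NE]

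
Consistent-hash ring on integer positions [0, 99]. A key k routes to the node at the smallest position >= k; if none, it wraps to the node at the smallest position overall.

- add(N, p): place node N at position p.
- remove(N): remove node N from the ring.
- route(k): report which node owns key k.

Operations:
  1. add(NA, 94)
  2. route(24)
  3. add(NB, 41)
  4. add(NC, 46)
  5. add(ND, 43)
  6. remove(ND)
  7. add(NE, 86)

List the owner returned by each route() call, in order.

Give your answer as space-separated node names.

Answer: NA

Derivation:
Op 1: add NA@94 -> ring=[94:NA]
Op 2: route key 24: smallest pos >= 24 is 94 -> NA
Op 3: add NB@41 -> ring=[41:NB,94:NA]
Op 4: add NC@46 -> ring=[41:NB,46:NC,94:NA]
Op 5: add ND@43 -> ring=[41:NB,43:ND,46:NC,94:NA]
Op 6: remove ND -> ring=[41:NB,46:NC,94:NA]
Op 7: add NE@86 -> ring=[41:NB,46:NC,86:NE,94:NA]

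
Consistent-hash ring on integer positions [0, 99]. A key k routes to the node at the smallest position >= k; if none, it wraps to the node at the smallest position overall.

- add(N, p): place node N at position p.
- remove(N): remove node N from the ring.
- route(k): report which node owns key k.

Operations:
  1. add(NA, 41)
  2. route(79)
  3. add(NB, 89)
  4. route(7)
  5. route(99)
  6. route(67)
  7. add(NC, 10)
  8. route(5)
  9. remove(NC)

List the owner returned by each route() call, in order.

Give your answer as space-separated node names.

Op 1: add NA@41 -> ring=[41:NA]
Op 2: route key 79: none >= 79, wrap to smallest pos 41 -> NA
Op 3: add NB@89 -> ring=[41:NA,89:NB]
Op 4: route key 7: smallest pos >= 7 is 41 -> NA
Op 5: route key 99: none >= 99, wrap to smallest pos 41 -> NA
Op 6: route key 67: smallest pos >= 67 is 89 -> NB
Op 7: add NC@10 -> ring=[10:NC,41:NA,89:NB]
Op 8: route key 5: smallest pos >= 5 is 10 -> NC
Op 9: remove NC -> ring=[41:NA,89:NB]

Answer: NA NA NA NB NC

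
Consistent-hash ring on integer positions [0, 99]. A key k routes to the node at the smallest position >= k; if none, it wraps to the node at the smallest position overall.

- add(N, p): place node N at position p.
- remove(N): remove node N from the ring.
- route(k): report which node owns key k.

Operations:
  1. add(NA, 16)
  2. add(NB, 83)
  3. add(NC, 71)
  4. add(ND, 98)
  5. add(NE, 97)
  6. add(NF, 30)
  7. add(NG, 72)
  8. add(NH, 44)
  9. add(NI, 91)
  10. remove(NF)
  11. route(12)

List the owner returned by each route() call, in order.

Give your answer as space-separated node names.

Answer: NA

Derivation:
Op 1: add NA@16 -> ring=[16:NA]
Op 2: add NB@83 -> ring=[16:NA,83:NB]
Op 3: add NC@71 -> ring=[16:NA,71:NC,83:NB]
Op 4: add ND@98 -> ring=[16:NA,71:NC,83:NB,98:ND]
Op 5: add NE@97 -> ring=[16:NA,71:NC,83:NB,97:NE,98:ND]
Op 6: add NF@30 -> ring=[16:NA,30:NF,71:NC,83:NB,97:NE,98:ND]
Op 7: add NG@72 -> ring=[16:NA,30:NF,71:NC,72:NG,83:NB,97:NE,98:ND]
Op 8: add NH@44 -> ring=[16:NA,30:NF,44:NH,71:NC,72:NG,83:NB,97:NE,98:ND]
Op 9: add NI@91 -> ring=[16:NA,30:NF,44:NH,71:NC,72:NG,83:NB,91:NI,97:NE,98:ND]
Op 10: remove NF -> ring=[16:NA,44:NH,71:NC,72:NG,83:NB,91:NI,97:NE,98:ND]
Op 11: route key 12: smallest pos >= 12 is 16 -> NA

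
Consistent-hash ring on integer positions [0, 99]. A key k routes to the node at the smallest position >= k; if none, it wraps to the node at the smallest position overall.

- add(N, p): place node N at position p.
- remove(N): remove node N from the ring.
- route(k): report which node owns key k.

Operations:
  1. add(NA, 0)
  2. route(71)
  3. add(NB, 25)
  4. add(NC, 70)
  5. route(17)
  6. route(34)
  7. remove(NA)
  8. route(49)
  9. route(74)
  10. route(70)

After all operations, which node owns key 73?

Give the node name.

Answer: NB

Derivation:
Op 1: add NA@0 -> ring=[0:NA]
Op 2: route key 71: none >= 71, wrap to smallest pos 0 -> NA
Op 3: add NB@25 -> ring=[0:NA,25:NB]
Op 4: add NC@70 -> ring=[0:NA,25:NB,70:NC]
Op 5: route key 17: smallest pos >= 17 is 25 -> NB
Op 6: route key 34: smallest pos >= 34 is 70 -> NC
Op 7: remove NA -> ring=[25:NB,70:NC]
Op 8: route key 49: smallest pos >= 49 is 70 -> NC
Op 9: route key 74: none >= 74, wrap to smallest pos 25 -> NB
Op 10: route key 70: smallest pos >= 70 is 70 -> NC
Final route key 73: none >= 73, wrap to smallest pos 25 -> NB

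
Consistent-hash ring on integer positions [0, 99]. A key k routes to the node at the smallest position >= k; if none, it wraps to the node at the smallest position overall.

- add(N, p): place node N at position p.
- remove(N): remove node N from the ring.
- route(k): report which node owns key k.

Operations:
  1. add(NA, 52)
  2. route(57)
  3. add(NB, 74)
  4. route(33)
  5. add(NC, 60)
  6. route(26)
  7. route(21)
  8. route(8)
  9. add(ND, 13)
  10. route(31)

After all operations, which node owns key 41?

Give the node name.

Op 1: add NA@52 -> ring=[52:NA]
Op 2: route key 57: none >= 57, wrap to smallest pos 52 -> NA
Op 3: add NB@74 -> ring=[52:NA,74:NB]
Op 4: route key 33: smallest pos >= 33 is 52 -> NA
Op 5: add NC@60 -> ring=[52:NA,60:NC,74:NB]
Op 6: route key 26: smallest pos >= 26 is 52 -> NA
Op 7: route key 21: smallest pos >= 21 is 52 -> NA
Op 8: route key 8: smallest pos >= 8 is 52 -> NA
Op 9: add ND@13 -> ring=[13:ND,52:NA,60:NC,74:NB]
Op 10: route key 31: smallest pos >= 31 is 52 -> NA
Final route key 41: smallest pos >= 41 is 52 -> NA

Answer: NA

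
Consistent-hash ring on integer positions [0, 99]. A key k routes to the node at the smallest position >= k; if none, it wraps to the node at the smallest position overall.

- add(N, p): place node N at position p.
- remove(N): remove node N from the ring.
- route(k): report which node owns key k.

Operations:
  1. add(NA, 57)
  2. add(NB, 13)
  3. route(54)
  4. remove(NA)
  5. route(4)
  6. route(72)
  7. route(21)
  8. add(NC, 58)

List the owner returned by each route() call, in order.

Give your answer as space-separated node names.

Answer: NA NB NB NB

Derivation:
Op 1: add NA@57 -> ring=[57:NA]
Op 2: add NB@13 -> ring=[13:NB,57:NA]
Op 3: route key 54: smallest pos >= 54 is 57 -> NA
Op 4: remove NA -> ring=[13:NB]
Op 5: route key 4: smallest pos >= 4 is 13 -> NB
Op 6: route key 72: none >= 72, wrap to smallest pos 13 -> NB
Op 7: route key 21: none >= 21, wrap to smallest pos 13 -> NB
Op 8: add NC@58 -> ring=[13:NB,58:NC]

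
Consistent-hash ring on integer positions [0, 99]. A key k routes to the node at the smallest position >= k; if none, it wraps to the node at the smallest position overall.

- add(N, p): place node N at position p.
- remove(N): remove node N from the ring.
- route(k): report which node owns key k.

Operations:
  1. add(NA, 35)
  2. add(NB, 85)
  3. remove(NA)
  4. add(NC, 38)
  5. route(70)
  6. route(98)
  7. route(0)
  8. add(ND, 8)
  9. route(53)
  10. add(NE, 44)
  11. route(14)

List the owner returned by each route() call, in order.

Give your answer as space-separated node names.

Op 1: add NA@35 -> ring=[35:NA]
Op 2: add NB@85 -> ring=[35:NA,85:NB]
Op 3: remove NA -> ring=[85:NB]
Op 4: add NC@38 -> ring=[38:NC,85:NB]
Op 5: route key 70: smallest pos >= 70 is 85 -> NB
Op 6: route key 98: none >= 98, wrap to smallest pos 38 -> NC
Op 7: route key 0: smallest pos >= 0 is 38 -> NC
Op 8: add ND@8 -> ring=[8:ND,38:NC,85:NB]
Op 9: route key 53: smallest pos >= 53 is 85 -> NB
Op 10: add NE@44 -> ring=[8:ND,38:NC,44:NE,85:NB]
Op 11: route key 14: smallest pos >= 14 is 38 -> NC

Answer: NB NC NC NB NC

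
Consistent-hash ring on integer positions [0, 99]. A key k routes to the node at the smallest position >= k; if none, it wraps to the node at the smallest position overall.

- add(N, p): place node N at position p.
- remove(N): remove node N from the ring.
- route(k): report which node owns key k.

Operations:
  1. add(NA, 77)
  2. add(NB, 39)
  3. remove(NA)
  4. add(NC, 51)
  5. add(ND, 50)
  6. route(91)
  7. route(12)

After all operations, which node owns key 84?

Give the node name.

Answer: NB

Derivation:
Op 1: add NA@77 -> ring=[77:NA]
Op 2: add NB@39 -> ring=[39:NB,77:NA]
Op 3: remove NA -> ring=[39:NB]
Op 4: add NC@51 -> ring=[39:NB,51:NC]
Op 5: add ND@50 -> ring=[39:NB,50:ND,51:NC]
Op 6: route key 91: none >= 91, wrap to smallest pos 39 -> NB
Op 7: route key 12: smallest pos >= 12 is 39 -> NB
Final route key 84: none >= 84, wrap to smallest pos 39 -> NB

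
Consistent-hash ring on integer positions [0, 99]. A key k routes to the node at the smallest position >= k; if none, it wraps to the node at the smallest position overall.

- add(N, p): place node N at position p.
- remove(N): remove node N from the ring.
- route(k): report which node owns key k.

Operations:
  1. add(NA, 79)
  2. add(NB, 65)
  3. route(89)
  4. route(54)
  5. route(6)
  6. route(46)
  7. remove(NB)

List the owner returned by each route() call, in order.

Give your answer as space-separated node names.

Op 1: add NA@79 -> ring=[79:NA]
Op 2: add NB@65 -> ring=[65:NB,79:NA]
Op 3: route key 89: none >= 89, wrap to smallest pos 65 -> NB
Op 4: route key 54: smallest pos >= 54 is 65 -> NB
Op 5: route key 6: smallest pos >= 6 is 65 -> NB
Op 6: route key 46: smallest pos >= 46 is 65 -> NB
Op 7: remove NB -> ring=[79:NA]

Answer: NB NB NB NB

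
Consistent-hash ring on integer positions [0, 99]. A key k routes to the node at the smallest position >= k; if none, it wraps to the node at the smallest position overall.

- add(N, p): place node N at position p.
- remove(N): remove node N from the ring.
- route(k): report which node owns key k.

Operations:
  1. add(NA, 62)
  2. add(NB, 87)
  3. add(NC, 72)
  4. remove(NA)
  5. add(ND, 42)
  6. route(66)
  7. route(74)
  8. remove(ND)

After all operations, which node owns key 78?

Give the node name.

Answer: NB

Derivation:
Op 1: add NA@62 -> ring=[62:NA]
Op 2: add NB@87 -> ring=[62:NA,87:NB]
Op 3: add NC@72 -> ring=[62:NA,72:NC,87:NB]
Op 4: remove NA -> ring=[72:NC,87:NB]
Op 5: add ND@42 -> ring=[42:ND,72:NC,87:NB]
Op 6: route key 66: smallest pos >= 66 is 72 -> NC
Op 7: route key 74: smallest pos >= 74 is 87 -> NB
Op 8: remove ND -> ring=[72:NC,87:NB]
Final route key 78: smallest pos >= 78 is 87 -> NB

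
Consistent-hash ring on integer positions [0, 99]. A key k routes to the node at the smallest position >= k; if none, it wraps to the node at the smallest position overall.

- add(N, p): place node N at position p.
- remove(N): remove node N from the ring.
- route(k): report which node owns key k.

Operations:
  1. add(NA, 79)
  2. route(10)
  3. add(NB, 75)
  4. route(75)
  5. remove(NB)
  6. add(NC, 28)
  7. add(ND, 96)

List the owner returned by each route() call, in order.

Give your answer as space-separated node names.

Op 1: add NA@79 -> ring=[79:NA]
Op 2: route key 10: smallest pos >= 10 is 79 -> NA
Op 3: add NB@75 -> ring=[75:NB,79:NA]
Op 4: route key 75: smallest pos >= 75 is 75 -> NB
Op 5: remove NB -> ring=[79:NA]
Op 6: add NC@28 -> ring=[28:NC,79:NA]
Op 7: add ND@96 -> ring=[28:NC,79:NA,96:ND]

Answer: NA NB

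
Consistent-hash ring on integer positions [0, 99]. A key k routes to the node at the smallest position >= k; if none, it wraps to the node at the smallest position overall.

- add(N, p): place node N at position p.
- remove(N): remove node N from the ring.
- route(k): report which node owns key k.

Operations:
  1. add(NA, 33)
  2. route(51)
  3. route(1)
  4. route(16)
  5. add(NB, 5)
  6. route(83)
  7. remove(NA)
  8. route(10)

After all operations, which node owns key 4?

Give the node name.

Op 1: add NA@33 -> ring=[33:NA]
Op 2: route key 51: none >= 51, wrap to smallest pos 33 -> NA
Op 3: route key 1: smallest pos >= 1 is 33 -> NA
Op 4: route key 16: smallest pos >= 16 is 33 -> NA
Op 5: add NB@5 -> ring=[5:NB,33:NA]
Op 6: route key 83: none >= 83, wrap to smallest pos 5 -> NB
Op 7: remove NA -> ring=[5:NB]
Op 8: route key 10: none >= 10, wrap to smallest pos 5 -> NB
Final route key 4: smallest pos >= 4 is 5 -> NB

Answer: NB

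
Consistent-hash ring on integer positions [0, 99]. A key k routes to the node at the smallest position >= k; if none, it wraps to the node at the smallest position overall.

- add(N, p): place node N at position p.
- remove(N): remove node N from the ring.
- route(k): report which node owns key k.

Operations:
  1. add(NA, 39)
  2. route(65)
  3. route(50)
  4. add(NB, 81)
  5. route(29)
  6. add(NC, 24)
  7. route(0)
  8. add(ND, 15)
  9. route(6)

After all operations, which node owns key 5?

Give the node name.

Op 1: add NA@39 -> ring=[39:NA]
Op 2: route key 65: none >= 65, wrap to smallest pos 39 -> NA
Op 3: route key 50: none >= 50, wrap to smallest pos 39 -> NA
Op 4: add NB@81 -> ring=[39:NA,81:NB]
Op 5: route key 29: smallest pos >= 29 is 39 -> NA
Op 6: add NC@24 -> ring=[24:NC,39:NA,81:NB]
Op 7: route key 0: smallest pos >= 0 is 24 -> NC
Op 8: add ND@15 -> ring=[15:ND,24:NC,39:NA,81:NB]
Op 9: route key 6: smallest pos >= 6 is 15 -> ND
Final route key 5: smallest pos >= 5 is 15 -> ND

Answer: ND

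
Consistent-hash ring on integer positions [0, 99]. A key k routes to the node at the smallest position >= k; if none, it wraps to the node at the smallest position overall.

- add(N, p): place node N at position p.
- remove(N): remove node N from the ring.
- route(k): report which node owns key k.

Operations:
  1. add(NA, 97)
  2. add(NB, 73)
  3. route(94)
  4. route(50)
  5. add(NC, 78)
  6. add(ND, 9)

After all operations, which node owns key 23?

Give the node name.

Op 1: add NA@97 -> ring=[97:NA]
Op 2: add NB@73 -> ring=[73:NB,97:NA]
Op 3: route key 94: smallest pos >= 94 is 97 -> NA
Op 4: route key 50: smallest pos >= 50 is 73 -> NB
Op 5: add NC@78 -> ring=[73:NB,78:NC,97:NA]
Op 6: add ND@9 -> ring=[9:ND,73:NB,78:NC,97:NA]
Final route key 23: smallest pos >= 23 is 73 -> NB

Answer: NB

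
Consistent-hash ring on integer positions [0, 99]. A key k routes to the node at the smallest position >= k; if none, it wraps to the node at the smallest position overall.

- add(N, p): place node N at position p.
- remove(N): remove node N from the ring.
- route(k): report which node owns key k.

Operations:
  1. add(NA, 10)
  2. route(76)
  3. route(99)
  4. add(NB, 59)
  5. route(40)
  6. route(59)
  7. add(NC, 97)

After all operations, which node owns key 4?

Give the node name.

Op 1: add NA@10 -> ring=[10:NA]
Op 2: route key 76: none >= 76, wrap to smallest pos 10 -> NA
Op 3: route key 99: none >= 99, wrap to smallest pos 10 -> NA
Op 4: add NB@59 -> ring=[10:NA,59:NB]
Op 5: route key 40: smallest pos >= 40 is 59 -> NB
Op 6: route key 59: smallest pos >= 59 is 59 -> NB
Op 7: add NC@97 -> ring=[10:NA,59:NB,97:NC]
Final route key 4: smallest pos >= 4 is 10 -> NA

Answer: NA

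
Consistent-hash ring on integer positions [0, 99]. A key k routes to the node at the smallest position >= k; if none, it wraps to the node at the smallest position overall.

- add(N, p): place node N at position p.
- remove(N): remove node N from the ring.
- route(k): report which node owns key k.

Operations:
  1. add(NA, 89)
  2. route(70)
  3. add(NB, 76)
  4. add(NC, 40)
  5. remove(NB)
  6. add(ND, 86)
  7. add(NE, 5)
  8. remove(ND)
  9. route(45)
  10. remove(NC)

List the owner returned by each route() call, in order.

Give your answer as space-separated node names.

Answer: NA NA

Derivation:
Op 1: add NA@89 -> ring=[89:NA]
Op 2: route key 70: smallest pos >= 70 is 89 -> NA
Op 3: add NB@76 -> ring=[76:NB,89:NA]
Op 4: add NC@40 -> ring=[40:NC,76:NB,89:NA]
Op 5: remove NB -> ring=[40:NC,89:NA]
Op 6: add ND@86 -> ring=[40:NC,86:ND,89:NA]
Op 7: add NE@5 -> ring=[5:NE,40:NC,86:ND,89:NA]
Op 8: remove ND -> ring=[5:NE,40:NC,89:NA]
Op 9: route key 45: smallest pos >= 45 is 89 -> NA
Op 10: remove NC -> ring=[5:NE,89:NA]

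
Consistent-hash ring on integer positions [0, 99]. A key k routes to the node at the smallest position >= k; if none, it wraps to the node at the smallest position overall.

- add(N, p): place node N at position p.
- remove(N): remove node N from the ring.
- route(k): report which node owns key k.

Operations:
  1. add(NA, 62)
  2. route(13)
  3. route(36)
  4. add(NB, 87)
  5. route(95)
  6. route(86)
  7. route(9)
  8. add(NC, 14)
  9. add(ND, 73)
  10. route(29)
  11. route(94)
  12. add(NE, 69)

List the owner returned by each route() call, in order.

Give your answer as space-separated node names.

Answer: NA NA NA NB NA NA NC

Derivation:
Op 1: add NA@62 -> ring=[62:NA]
Op 2: route key 13: smallest pos >= 13 is 62 -> NA
Op 3: route key 36: smallest pos >= 36 is 62 -> NA
Op 4: add NB@87 -> ring=[62:NA,87:NB]
Op 5: route key 95: none >= 95, wrap to smallest pos 62 -> NA
Op 6: route key 86: smallest pos >= 86 is 87 -> NB
Op 7: route key 9: smallest pos >= 9 is 62 -> NA
Op 8: add NC@14 -> ring=[14:NC,62:NA,87:NB]
Op 9: add ND@73 -> ring=[14:NC,62:NA,73:ND,87:NB]
Op 10: route key 29: smallest pos >= 29 is 62 -> NA
Op 11: route key 94: none >= 94, wrap to smallest pos 14 -> NC
Op 12: add NE@69 -> ring=[14:NC,62:NA,69:NE,73:ND,87:NB]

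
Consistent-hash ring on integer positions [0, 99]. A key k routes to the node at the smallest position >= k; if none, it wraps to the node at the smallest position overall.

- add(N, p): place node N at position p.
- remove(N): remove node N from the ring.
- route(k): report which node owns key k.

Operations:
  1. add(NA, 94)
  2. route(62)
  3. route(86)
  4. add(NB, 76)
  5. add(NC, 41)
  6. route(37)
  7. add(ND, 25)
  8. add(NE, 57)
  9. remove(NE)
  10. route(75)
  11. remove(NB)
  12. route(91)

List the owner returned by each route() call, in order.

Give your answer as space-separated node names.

Answer: NA NA NC NB NA

Derivation:
Op 1: add NA@94 -> ring=[94:NA]
Op 2: route key 62: smallest pos >= 62 is 94 -> NA
Op 3: route key 86: smallest pos >= 86 is 94 -> NA
Op 4: add NB@76 -> ring=[76:NB,94:NA]
Op 5: add NC@41 -> ring=[41:NC,76:NB,94:NA]
Op 6: route key 37: smallest pos >= 37 is 41 -> NC
Op 7: add ND@25 -> ring=[25:ND,41:NC,76:NB,94:NA]
Op 8: add NE@57 -> ring=[25:ND,41:NC,57:NE,76:NB,94:NA]
Op 9: remove NE -> ring=[25:ND,41:NC,76:NB,94:NA]
Op 10: route key 75: smallest pos >= 75 is 76 -> NB
Op 11: remove NB -> ring=[25:ND,41:NC,94:NA]
Op 12: route key 91: smallest pos >= 91 is 94 -> NA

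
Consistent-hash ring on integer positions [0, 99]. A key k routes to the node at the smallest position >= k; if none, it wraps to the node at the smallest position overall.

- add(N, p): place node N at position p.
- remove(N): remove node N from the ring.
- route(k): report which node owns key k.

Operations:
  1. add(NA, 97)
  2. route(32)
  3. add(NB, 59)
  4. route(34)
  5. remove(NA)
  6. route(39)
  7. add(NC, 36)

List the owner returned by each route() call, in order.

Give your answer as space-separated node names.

Op 1: add NA@97 -> ring=[97:NA]
Op 2: route key 32: smallest pos >= 32 is 97 -> NA
Op 3: add NB@59 -> ring=[59:NB,97:NA]
Op 4: route key 34: smallest pos >= 34 is 59 -> NB
Op 5: remove NA -> ring=[59:NB]
Op 6: route key 39: smallest pos >= 39 is 59 -> NB
Op 7: add NC@36 -> ring=[36:NC,59:NB]

Answer: NA NB NB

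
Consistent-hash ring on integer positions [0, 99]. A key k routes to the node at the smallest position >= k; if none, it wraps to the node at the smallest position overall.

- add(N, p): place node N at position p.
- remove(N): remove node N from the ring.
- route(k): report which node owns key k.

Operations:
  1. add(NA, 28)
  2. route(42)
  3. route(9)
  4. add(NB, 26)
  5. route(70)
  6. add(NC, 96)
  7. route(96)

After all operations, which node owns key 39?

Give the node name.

Op 1: add NA@28 -> ring=[28:NA]
Op 2: route key 42: none >= 42, wrap to smallest pos 28 -> NA
Op 3: route key 9: smallest pos >= 9 is 28 -> NA
Op 4: add NB@26 -> ring=[26:NB,28:NA]
Op 5: route key 70: none >= 70, wrap to smallest pos 26 -> NB
Op 6: add NC@96 -> ring=[26:NB,28:NA,96:NC]
Op 7: route key 96: smallest pos >= 96 is 96 -> NC
Final route key 39: smallest pos >= 39 is 96 -> NC

Answer: NC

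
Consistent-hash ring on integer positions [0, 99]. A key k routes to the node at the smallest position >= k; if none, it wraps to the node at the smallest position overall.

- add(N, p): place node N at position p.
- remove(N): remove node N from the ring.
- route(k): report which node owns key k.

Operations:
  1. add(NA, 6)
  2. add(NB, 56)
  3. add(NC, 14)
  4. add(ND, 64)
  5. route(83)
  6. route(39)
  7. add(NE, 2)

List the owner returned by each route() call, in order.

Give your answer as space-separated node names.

Answer: NA NB

Derivation:
Op 1: add NA@6 -> ring=[6:NA]
Op 2: add NB@56 -> ring=[6:NA,56:NB]
Op 3: add NC@14 -> ring=[6:NA,14:NC,56:NB]
Op 4: add ND@64 -> ring=[6:NA,14:NC,56:NB,64:ND]
Op 5: route key 83: none >= 83, wrap to smallest pos 6 -> NA
Op 6: route key 39: smallest pos >= 39 is 56 -> NB
Op 7: add NE@2 -> ring=[2:NE,6:NA,14:NC,56:NB,64:ND]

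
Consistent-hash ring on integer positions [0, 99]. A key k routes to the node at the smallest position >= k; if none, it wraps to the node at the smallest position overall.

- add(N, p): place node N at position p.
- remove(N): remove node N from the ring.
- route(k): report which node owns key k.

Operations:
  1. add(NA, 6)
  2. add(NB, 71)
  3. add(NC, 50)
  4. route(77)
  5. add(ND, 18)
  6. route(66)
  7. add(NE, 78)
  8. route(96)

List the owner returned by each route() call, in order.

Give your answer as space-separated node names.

Answer: NA NB NA

Derivation:
Op 1: add NA@6 -> ring=[6:NA]
Op 2: add NB@71 -> ring=[6:NA,71:NB]
Op 3: add NC@50 -> ring=[6:NA,50:NC,71:NB]
Op 4: route key 77: none >= 77, wrap to smallest pos 6 -> NA
Op 5: add ND@18 -> ring=[6:NA,18:ND,50:NC,71:NB]
Op 6: route key 66: smallest pos >= 66 is 71 -> NB
Op 7: add NE@78 -> ring=[6:NA,18:ND,50:NC,71:NB,78:NE]
Op 8: route key 96: none >= 96, wrap to smallest pos 6 -> NA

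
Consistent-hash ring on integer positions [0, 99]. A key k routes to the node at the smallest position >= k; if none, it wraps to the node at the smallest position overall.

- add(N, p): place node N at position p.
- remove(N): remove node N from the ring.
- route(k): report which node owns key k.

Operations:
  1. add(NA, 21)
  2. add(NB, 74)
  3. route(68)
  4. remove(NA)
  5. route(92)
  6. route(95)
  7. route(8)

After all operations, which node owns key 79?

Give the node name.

Op 1: add NA@21 -> ring=[21:NA]
Op 2: add NB@74 -> ring=[21:NA,74:NB]
Op 3: route key 68: smallest pos >= 68 is 74 -> NB
Op 4: remove NA -> ring=[74:NB]
Op 5: route key 92: none >= 92, wrap to smallest pos 74 -> NB
Op 6: route key 95: none >= 95, wrap to smallest pos 74 -> NB
Op 7: route key 8: smallest pos >= 8 is 74 -> NB
Final route key 79: none >= 79, wrap to smallest pos 74 -> NB

Answer: NB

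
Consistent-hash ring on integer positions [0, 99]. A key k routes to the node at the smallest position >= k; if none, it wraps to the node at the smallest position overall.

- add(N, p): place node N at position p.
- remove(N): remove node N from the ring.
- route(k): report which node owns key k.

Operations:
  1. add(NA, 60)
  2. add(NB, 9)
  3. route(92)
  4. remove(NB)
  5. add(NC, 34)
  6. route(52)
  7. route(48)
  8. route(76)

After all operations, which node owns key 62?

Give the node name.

Op 1: add NA@60 -> ring=[60:NA]
Op 2: add NB@9 -> ring=[9:NB,60:NA]
Op 3: route key 92: none >= 92, wrap to smallest pos 9 -> NB
Op 4: remove NB -> ring=[60:NA]
Op 5: add NC@34 -> ring=[34:NC,60:NA]
Op 6: route key 52: smallest pos >= 52 is 60 -> NA
Op 7: route key 48: smallest pos >= 48 is 60 -> NA
Op 8: route key 76: none >= 76, wrap to smallest pos 34 -> NC
Final route key 62: none >= 62, wrap to smallest pos 34 -> NC

Answer: NC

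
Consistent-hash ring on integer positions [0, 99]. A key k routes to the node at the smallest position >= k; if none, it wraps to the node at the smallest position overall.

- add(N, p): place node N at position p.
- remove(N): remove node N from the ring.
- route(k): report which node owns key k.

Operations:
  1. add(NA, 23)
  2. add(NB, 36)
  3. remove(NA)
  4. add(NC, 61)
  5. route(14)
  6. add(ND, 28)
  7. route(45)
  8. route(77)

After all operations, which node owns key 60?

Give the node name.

Answer: NC

Derivation:
Op 1: add NA@23 -> ring=[23:NA]
Op 2: add NB@36 -> ring=[23:NA,36:NB]
Op 3: remove NA -> ring=[36:NB]
Op 4: add NC@61 -> ring=[36:NB,61:NC]
Op 5: route key 14: smallest pos >= 14 is 36 -> NB
Op 6: add ND@28 -> ring=[28:ND,36:NB,61:NC]
Op 7: route key 45: smallest pos >= 45 is 61 -> NC
Op 8: route key 77: none >= 77, wrap to smallest pos 28 -> ND
Final route key 60: smallest pos >= 60 is 61 -> NC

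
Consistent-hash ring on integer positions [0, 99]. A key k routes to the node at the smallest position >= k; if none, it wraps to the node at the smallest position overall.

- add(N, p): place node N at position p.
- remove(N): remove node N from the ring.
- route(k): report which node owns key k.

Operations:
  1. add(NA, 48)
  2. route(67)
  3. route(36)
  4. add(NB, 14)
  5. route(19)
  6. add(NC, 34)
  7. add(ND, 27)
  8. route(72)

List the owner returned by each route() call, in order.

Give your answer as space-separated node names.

Op 1: add NA@48 -> ring=[48:NA]
Op 2: route key 67: none >= 67, wrap to smallest pos 48 -> NA
Op 3: route key 36: smallest pos >= 36 is 48 -> NA
Op 4: add NB@14 -> ring=[14:NB,48:NA]
Op 5: route key 19: smallest pos >= 19 is 48 -> NA
Op 6: add NC@34 -> ring=[14:NB,34:NC,48:NA]
Op 7: add ND@27 -> ring=[14:NB,27:ND,34:NC,48:NA]
Op 8: route key 72: none >= 72, wrap to smallest pos 14 -> NB

Answer: NA NA NA NB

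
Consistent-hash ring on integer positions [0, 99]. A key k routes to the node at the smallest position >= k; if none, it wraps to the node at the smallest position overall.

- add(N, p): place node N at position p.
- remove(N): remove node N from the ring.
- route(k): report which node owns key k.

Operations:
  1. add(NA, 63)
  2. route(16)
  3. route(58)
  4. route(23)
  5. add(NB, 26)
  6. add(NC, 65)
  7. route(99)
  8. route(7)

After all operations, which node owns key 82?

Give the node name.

Op 1: add NA@63 -> ring=[63:NA]
Op 2: route key 16: smallest pos >= 16 is 63 -> NA
Op 3: route key 58: smallest pos >= 58 is 63 -> NA
Op 4: route key 23: smallest pos >= 23 is 63 -> NA
Op 5: add NB@26 -> ring=[26:NB,63:NA]
Op 6: add NC@65 -> ring=[26:NB,63:NA,65:NC]
Op 7: route key 99: none >= 99, wrap to smallest pos 26 -> NB
Op 8: route key 7: smallest pos >= 7 is 26 -> NB
Final route key 82: none >= 82, wrap to smallest pos 26 -> NB

Answer: NB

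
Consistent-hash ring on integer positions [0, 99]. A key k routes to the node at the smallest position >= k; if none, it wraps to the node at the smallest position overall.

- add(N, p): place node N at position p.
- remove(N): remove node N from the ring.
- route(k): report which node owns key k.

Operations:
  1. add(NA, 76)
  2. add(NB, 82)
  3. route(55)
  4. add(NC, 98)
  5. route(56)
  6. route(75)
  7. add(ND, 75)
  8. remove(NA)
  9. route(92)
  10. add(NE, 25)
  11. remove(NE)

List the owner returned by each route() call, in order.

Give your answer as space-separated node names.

Op 1: add NA@76 -> ring=[76:NA]
Op 2: add NB@82 -> ring=[76:NA,82:NB]
Op 3: route key 55: smallest pos >= 55 is 76 -> NA
Op 4: add NC@98 -> ring=[76:NA,82:NB,98:NC]
Op 5: route key 56: smallest pos >= 56 is 76 -> NA
Op 6: route key 75: smallest pos >= 75 is 76 -> NA
Op 7: add ND@75 -> ring=[75:ND,76:NA,82:NB,98:NC]
Op 8: remove NA -> ring=[75:ND,82:NB,98:NC]
Op 9: route key 92: smallest pos >= 92 is 98 -> NC
Op 10: add NE@25 -> ring=[25:NE,75:ND,82:NB,98:NC]
Op 11: remove NE -> ring=[75:ND,82:NB,98:NC]

Answer: NA NA NA NC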